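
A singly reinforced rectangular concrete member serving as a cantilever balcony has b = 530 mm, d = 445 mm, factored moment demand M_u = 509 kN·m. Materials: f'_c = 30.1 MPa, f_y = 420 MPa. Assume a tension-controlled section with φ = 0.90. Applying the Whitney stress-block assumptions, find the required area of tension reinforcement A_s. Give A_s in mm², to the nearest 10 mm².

M_n = M_u/φ = 509/0.90 = 565.556 kN·m.
With M_n = 0.85 f'_c a b (d − a/2), solve the quadratic for a:
a = d − √(d² − 2M_n/(0.85 f'_c b)) = 445 − √(445² − 2 × 565.556×10⁶/(0.85 × 30.1 × 530)) = 106.46 mm.
A_s = 0.85 f'_c a b / f_y = 0.85 × 30.1 × 106.46 × 530 / 420 = 3437.1 mm².

A_s ≈ 3440 mm²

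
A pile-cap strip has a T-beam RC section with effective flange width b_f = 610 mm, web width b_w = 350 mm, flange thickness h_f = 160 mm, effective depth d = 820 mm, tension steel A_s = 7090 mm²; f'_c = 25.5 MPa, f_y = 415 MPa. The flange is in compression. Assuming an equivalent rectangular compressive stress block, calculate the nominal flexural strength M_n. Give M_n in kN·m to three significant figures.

Tension: T = A_s f_y = 7090 × 415 = 2942350 N.
Try a within the flange: a = T/(0.85 f'_c b_f) = 2942350/(0.85 × 25.5 × 610) = 222.54 mm.
a = 222.54 > h_f = 160 mm: the block extends into the web. Split into flange-overhang and web parts.
C_f = 0.85 f'_c (b_f − b_w) h_f = 0.85 × 25.5 × (610 − 350) × 160 = 901680 N.
Remaining web compression depth: a_w = (T − C_f)/(0.85 f'_c b_w) = (2942350 − 901680)/(0.85 × 25.5 × 350) = 269.00 mm.
M_n = C_f(d − h_f/2) + (T − C_f)(d − a_w/2) = 901680 × (820 − 80) + 2040670 × (820 − 134.5) = 667.24 + 1398.88 = 2066.12 × 10⁶ N·mm.
M_n = 2066.12 kN·m.

M_n ≈ 2070 kN·m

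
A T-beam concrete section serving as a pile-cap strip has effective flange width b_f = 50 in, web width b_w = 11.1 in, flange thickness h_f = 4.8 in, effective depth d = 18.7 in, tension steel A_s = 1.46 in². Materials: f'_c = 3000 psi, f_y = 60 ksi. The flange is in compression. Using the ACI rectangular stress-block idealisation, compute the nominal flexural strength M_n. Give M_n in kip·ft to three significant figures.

M_n ≈ 134 kip·ft

Tension: T = A_s f_y = 1.46 × 60 = 87.6 kips.
Try a within the flange: a = T/(0.85 f'_c b_f) = 87.6/(0.85 × 3 × 50) = 0.687 in.
Since a = 0.687 ≤ h_f = 4.8 in, the stress block lies entirely in the flange; analyse as a rectangular beam of width b_f.
M_n = T(d − a/2) = 87.6 × (18.7 − 0.3435) = 1608.0 kip·in.
M_n = 1608.0/12 = 134.00 kip·ft.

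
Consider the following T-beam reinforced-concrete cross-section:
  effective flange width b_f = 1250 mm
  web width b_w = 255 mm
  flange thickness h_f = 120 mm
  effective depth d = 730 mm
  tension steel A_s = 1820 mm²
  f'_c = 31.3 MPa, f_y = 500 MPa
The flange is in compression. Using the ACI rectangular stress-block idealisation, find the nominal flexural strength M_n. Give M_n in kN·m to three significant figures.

M_n ≈ 652 kN·m

Tension: T = A_s f_y = 1820 × 500 = 910000 N.
Try a within the flange: a = T/(0.85 f'_c b_f) = 910000/(0.85 × 31.3 × 1250) = 27.36 mm.
Since a = 27.36 ≤ h_f = 120 mm, the stress block lies entirely in the flange; analyse as a rectangular beam of width b_f.
M_n = T(d − a/2) = 910000 × (730 − 13.68) = 651.85 × 10⁶ N·mm.
M_n = 651.85 kN·m.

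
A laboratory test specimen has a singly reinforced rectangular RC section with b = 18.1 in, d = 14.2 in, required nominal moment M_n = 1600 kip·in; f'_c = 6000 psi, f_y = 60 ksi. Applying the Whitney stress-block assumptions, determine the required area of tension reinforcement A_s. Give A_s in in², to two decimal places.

A_s ≈ 1.97 in²

From M_n = 0.85 f'_c a b (d − a/2):
a = d − √(d² − 2M_n/(0.85 f'_c b)) = 14.2 − √(14.2² − 2 × 1600/(0.85 × 6 × 18.1)) = 1.278 in.
A_s = 0.85 f'_c a b / f_y = 0.85 × 6 × 1.278 × 18.1 / 60 = 1.966 in².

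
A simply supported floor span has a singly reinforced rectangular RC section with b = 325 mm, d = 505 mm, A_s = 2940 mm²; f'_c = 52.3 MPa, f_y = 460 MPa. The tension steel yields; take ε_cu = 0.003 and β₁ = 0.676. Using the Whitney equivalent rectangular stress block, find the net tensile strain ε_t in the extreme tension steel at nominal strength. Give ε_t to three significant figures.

a = A_s f_y/(0.85 f'_c b) = 93.61 mm.
β₁ = 0.676, so c = a/β₁ = 93.61/0.676 = 138.48 mm.
From the linear strain diagram with ε_cu = 0.003: ε_t = 0.003 (d − c)/c = 0.003 × (505 − 138.48)/138.48 = 0.00794.
Since ε_t ≥ 0.005, the section is tension-controlled.

ε_t ≈ 0.00794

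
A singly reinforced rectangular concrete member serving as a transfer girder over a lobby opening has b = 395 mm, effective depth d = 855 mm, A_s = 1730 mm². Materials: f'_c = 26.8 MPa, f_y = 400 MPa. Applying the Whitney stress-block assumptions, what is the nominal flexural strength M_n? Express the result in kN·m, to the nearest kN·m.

T = A_s f_y = 1730 × 400 = 692000 N = 692 kN.
From C = T: a = T/(0.85 f'_c b) = 692000/(0.85 × 26.8 × 395) = 76.91 mm.
M_n = T(d − a/2) = 692 kN × (855 − 38.455) mm = 565.05 kN·m.

M_n ≈ 565 kN·m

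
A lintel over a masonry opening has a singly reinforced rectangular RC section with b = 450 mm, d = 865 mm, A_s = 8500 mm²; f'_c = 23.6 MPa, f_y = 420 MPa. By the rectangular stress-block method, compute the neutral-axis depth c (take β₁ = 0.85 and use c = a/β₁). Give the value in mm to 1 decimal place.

T = A_s f_y = 8500 × 420 = 3570000 N = 3570 kN.
Setting C = 0.85 f'_c a b equal to T: a = 3570000/(0.85 × 23.6 × 450) = 395.480 mm.
With β₁ = 0.85, c = a/β₁ = 395.480/0.85 = 465.3 mm.

c ≈ 465.3 mm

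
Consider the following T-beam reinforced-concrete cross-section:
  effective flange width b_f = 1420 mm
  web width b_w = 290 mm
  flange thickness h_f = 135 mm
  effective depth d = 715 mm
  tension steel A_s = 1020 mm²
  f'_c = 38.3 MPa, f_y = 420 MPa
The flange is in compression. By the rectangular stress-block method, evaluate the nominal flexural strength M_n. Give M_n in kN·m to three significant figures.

M_n ≈ 304 kN·m

Tension: T = A_s f_y = 1020 × 420 = 428400 N.
Try a within the flange: a = T/(0.85 f'_c b_f) = 428400/(0.85 × 38.3 × 1420) = 9.27 mm.
Since a = 9.27 ≤ h_f = 135 mm, the stress block lies entirely in the flange; analyse as a rectangular beam of width b_f.
M_n = T(d − a/2) = 428400 × (715 − 4.635) = 304.32 × 10⁶ N·mm.
M_n = 304.32 kN·m.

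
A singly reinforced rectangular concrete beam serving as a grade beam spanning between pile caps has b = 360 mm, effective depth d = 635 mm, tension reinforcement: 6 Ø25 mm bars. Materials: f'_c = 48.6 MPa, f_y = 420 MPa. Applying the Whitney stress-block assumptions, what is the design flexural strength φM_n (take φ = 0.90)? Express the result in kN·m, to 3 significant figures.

A_s = 6 × 491 = 2946 mm².
T = A_s f_y = 2946 × 420 = 1237320 N = 1237.32 kN.
From C = T: a = T/(0.85 f'_c b) = 1237320/(0.85 × 48.6 × 360) = 83.20 mm.
M_n = T(d − a/2) = 1237.32 kN × (635 − 41.6) mm = 734.23 kN·m.
φM_n = 0.90 × 734.23 = 660.81 kN·m.

φM_n ≈ 661 kN·m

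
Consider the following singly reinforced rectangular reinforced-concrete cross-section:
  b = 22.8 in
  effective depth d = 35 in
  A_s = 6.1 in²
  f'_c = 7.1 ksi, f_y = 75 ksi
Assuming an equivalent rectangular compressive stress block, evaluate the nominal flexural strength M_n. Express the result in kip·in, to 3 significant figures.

M_n ≈ 15300 kip·in

T = A_s f_y = 6.1 × 75 = 457.5 kips.
a = T/(0.85 f'_c b) = 457.5/(0.85 × 7.1 × 22.8) = 3.325 in.
M_n = T(d − a/2) = 457.5 × (35 − 1.6625) = 15251.9 kip·in.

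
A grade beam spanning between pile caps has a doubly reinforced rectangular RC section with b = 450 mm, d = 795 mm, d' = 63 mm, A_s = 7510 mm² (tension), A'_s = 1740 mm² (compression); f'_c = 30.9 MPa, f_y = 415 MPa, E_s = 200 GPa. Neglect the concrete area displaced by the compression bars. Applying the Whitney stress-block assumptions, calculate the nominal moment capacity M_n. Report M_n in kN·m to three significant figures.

Assume both tension and compression steel yield.
Net tension couple steel: A_s − A'_s = 5770 mm².
a = (A_s − A'_s) f_y / (0.85 f'_c b) = 2394550/(0.85 × 30.9 × 450) = 202.60 mm.
c = a/β₁ = 202.60/0.829 = 244.39 mm; ε'_s = 0.003(c − d')/c = 0.0022 ≥ f_y/E_s = 0.0021, so compression steel does yield.
M_n = (A_s − A'_s) f_y (d − a/2) + A'_s f_y (d − d') = [2394550 × (795 − 101.3) + 722100 × (795 − 63)] × 10⁻⁶ = 1661.10 + 528.58 = 2189.68 kN·m.

M_n ≈ 2190 kN·m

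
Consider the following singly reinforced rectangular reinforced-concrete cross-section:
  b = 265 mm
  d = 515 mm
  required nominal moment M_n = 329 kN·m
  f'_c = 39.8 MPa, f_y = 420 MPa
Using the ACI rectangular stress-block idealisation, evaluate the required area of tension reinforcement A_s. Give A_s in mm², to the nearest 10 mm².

With M_n = 0.85 f'_c a b (d − a/2), solve the quadratic for a:
a = d − √(d² − 2M_n/(0.85 f'_c b)) = 515 − √(515² − 2 × 329×10⁶/(0.85 × 39.8 × 265)) = 77.02 mm.
A_s = 0.85 f'_c a b / f_y = 0.85 × 39.8 × 77.02 × 265 / 420 = 1644.0 mm².

A_s ≈ 1640 mm²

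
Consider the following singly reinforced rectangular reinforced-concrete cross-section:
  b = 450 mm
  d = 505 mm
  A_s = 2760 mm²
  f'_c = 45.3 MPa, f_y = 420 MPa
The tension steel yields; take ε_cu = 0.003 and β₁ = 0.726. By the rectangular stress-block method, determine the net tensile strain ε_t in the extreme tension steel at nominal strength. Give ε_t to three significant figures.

a = A_s f_y/(0.85 f'_c b) = 66.90 mm.
β₁ = 0.726, so c = a/β₁ = 66.90/0.726 = 92.15 mm.
From the linear strain diagram with ε_cu = 0.003: ε_t = 0.003 (d − c)/c = 0.003 × (505 − 92.15)/92.15 = 0.0134.
Since ε_t ≥ 0.005, the section is tension-controlled.

ε_t ≈ 0.0134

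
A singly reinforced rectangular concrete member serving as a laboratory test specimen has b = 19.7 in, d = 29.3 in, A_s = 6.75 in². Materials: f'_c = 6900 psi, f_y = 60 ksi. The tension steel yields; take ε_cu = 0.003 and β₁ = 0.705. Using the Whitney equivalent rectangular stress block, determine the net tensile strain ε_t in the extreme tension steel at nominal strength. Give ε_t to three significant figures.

ε_t ≈ 0.0147

a = A_s f_y/(0.85 f'_c b) = 3.505 in.
β₁ = 0.705, so c = a/β₁ = 3.505/0.705 = 4.972 in.
From the linear strain diagram with ε_cu = 0.003: ε_t = 0.003 (d − c)/c = 0.003 × (29.3 − 4.972)/4.972 = 0.0147.
Since ε_t ≥ 0.005, the section is tension-controlled.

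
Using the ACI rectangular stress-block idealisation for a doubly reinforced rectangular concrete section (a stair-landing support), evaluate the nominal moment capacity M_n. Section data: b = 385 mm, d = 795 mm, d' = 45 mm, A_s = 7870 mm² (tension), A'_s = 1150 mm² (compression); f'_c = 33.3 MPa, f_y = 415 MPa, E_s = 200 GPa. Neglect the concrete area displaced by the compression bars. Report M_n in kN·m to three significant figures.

Assume both tension and compression steel yield.
Net tension couple steel: A_s − A'_s = 6720 mm².
a = (A_s − A'_s) f_y / (0.85 f'_c b) = 2788800/(0.85 × 33.3 × 385) = 255.91 mm.
c = a/β₁ = 255.91/0.812 = 315.16 mm; ε'_s = 0.003(c − d')/c = 0.0026 ≥ f_y/E_s = 0.0021, so compression steel does yield.
M_n = (A_s − A'_s) f_y (d − a/2) + A'_s f_y (d − d') = [2788800 × (795 − 127.955) + 477250 × (795 − 45)] × 10⁻⁶ = 1860.26 + 357.94 = 2218.20 kN·m.

M_n ≈ 2220 kN·m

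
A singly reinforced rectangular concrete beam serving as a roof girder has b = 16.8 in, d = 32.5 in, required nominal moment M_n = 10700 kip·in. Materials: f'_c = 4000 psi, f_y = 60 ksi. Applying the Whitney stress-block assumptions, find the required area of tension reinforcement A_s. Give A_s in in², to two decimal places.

A_s ≈ 6.09 in²

From M_n = 0.85 f'_c a b (d − a/2):
a = d − √(d² − 2M_n/(0.85 f'_c b)) = 32.5 − √(32.5² − 2 × 10700/(0.85 × 4 × 16.8)) = 6.393 in.
A_s = 0.85 f'_c a b / f_y = 0.85 × 4 × 6.393 × 16.8 / 60 = 6.086 in².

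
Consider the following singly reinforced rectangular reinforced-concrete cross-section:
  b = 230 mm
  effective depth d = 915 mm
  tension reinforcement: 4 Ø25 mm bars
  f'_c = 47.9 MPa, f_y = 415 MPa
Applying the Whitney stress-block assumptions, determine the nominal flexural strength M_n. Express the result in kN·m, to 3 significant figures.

A_s = 4 × 491 = 1964 mm².
T = A_s f_y = 1964 × 415 = 815060 N = 815.06 kN.
From C = T: a = T/(0.85 f'_c b) = 815060/(0.85 × 47.9 × 230) = 87.04 mm.
M_n = T(d − a/2) = 815.06 kN × (915 − 43.52) mm = 710.31 kN·m.

M_n ≈ 710 kN·m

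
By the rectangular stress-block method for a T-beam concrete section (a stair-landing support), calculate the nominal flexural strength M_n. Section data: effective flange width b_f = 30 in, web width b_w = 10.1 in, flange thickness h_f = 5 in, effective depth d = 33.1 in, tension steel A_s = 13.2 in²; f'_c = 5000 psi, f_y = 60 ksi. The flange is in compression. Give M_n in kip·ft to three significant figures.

Tension: T = A_s f_y = 13.2 × 60 = 792 kips.
Try a within the flange: a = T/(0.85 f'_c b_f) = 792/(0.85 × 5 × 30) = 6.212 in.
a = 6.212 > h_f = 5 in: the block extends into the web. Split into flange-overhang and web parts.
C_f = 0.85 f'_c (b_f − b_w) h_f = 0.85 × 5 × (30 − 10.1) × 5 = 422.9 kips.
Remaining web compression depth: a_w = (T − C_f)/(0.85 f'_c b_w) = (792 − 422.9)/(0.85 × 5 × 10.1) = 8.599 in.
M_n = C_f(d − h_f/2) + (T − C_f)(d − a_w/2) = 422.9 × (33.1 − 2.5) + 369.1 × (33.1 − 4.2995) = 12940.7 + 10630.3 = 23571.0 kip·in.
M_n = 23571.0/12 = 1964.25 kip·ft.

M_n ≈ 1960 kip·ft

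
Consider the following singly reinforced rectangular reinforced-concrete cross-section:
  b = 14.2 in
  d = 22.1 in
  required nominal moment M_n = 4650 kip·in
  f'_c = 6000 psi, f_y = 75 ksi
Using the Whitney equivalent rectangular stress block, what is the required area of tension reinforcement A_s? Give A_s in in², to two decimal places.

From M_n = 0.85 f'_c a b (d − a/2):
a = d − √(d² − 2M_n/(0.85 f'_c b)) = 22.1 − √(22.1² − 2 × 4650/(0.85 × 6 × 14.2)) = 3.127 in.
A_s = 0.85 f'_c a b / f_y = 0.85 × 6 × 3.127 × 14.2 / 75 = 3.019 in².

A_s ≈ 3.02 in²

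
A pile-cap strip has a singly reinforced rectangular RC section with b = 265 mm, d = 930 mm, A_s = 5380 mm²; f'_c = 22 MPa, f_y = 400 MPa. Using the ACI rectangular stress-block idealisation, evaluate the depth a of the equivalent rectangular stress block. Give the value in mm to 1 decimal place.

T = A_s f_y = 5380 × 400 = 2152000 N = 2152 kN.
Setting C = 0.85 f'_c a b equal to T: a = 2152000/(0.85 × 22 × 265) = 434.3 mm.

a ≈ 434.3 mm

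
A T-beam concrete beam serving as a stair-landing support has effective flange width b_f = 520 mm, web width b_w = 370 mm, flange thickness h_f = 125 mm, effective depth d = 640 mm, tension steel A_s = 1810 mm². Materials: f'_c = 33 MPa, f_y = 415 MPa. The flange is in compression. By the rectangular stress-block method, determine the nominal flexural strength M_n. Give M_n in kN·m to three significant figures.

M_n ≈ 461 kN·m

Tension: T = A_s f_y = 1810 × 415 = 751150 N.
Try a within the flange: a = T/(0.85 f'_c b_f) = 751150/(0.85 × 33 × 520) = 51.50 mm.
Since a = 51.50 ≤ h_f = 125 mm, the stress block lies entirely in the flange; analyse as a rectangular beam of width b_f.
M_n = T(d − a/2) = 751150 × (640 − 25.75) = 461.39 × 10⁶ N·mm.
M_n = 461.39 kN·m.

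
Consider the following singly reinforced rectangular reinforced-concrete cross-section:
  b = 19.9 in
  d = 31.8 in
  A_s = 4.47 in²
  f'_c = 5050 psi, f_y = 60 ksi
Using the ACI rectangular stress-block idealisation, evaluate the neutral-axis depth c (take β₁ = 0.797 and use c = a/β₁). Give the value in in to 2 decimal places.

c ≈ 3.94 in

T = A_s f_y = 4.47 × 60 = 268.2 kips.
a = T/(0.85 f'_c b) = 268.2/(0.85 × 5.05 × 19.9) = 3.1398 in.
With β₁ = 0.797, c = a/β₁ = 3.1398/0.797 = 3.94 in.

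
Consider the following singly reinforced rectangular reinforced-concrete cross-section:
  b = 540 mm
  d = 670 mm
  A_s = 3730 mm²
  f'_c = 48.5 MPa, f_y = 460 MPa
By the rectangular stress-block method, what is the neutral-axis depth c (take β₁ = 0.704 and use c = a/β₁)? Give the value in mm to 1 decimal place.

c ≈ 109.5 mm

T = A_s f_y = 3730 × 460 = 1715800 N = 1715.8 kN.
Setting C = 0.85 f'_c a b equal to T: a = 1715800/(0.85 × 48.5 × 540) = 77.075 mm.
With β₁ = 0.704, c = a/β₁ = 77.075/0.704 = 109.5 mm.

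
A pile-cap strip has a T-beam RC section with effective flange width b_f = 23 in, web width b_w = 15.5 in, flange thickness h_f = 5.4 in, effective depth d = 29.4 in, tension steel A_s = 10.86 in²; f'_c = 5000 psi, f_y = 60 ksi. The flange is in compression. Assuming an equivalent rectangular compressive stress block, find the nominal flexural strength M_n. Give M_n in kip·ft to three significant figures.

M_n ≈ 1410 kip·ft

Tension: T = A_s f_y = 10.86 × 60 = 651.6 kips.
Try a within the flange: a = T/(0.85 f'_c b_f) = 651.6/(0.85 × 5 × 23) = 6.666 in.
a = 6.666 > h_f = 5.4 in: the block extends into the web. Split into flange-overhang and web parts.
C_f = 0.85 f'_c (b_f − b_w) h_f = 0.85 × 5 × (23 − 15.5) × 5.4 = 172.1 kips.
Remaining web compression depth: a_w = (T − C_f)/(0.85 f'_c b_w) = (651.6 − 172.1)/(0.85 × 5 × 15.5) = 7.279 in.
M_n = C_f(d − h_f/2) + (T − C_f)(d − a_w/2) = 172.1 × (29.4 − 2.7) + 479.5 × (29.4 − 3.6395) = 4595.1 + 12352.2 = 16947.3 kip·in.
M_n = 16947.3/12 = 1412.28 kip·ft.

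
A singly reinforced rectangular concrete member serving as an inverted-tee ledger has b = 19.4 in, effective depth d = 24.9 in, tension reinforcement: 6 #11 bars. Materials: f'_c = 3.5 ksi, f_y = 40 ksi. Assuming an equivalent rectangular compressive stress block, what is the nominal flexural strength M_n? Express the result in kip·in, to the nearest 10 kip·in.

A_s = 6 × 1.56 = 9.36 in².
T = A_s f_y = 9.36 × 40 = 374.4 kips.
a = T/(0.85 f'_c b) = 374.4/(0.85 × 3.5 × 19.4) = 6.487 in.
M_n = T(d − a/2) = 374.4 × (24.9 − 3.2435) = 8108.2 kip·in.

M_n ≈ 8110 kip·in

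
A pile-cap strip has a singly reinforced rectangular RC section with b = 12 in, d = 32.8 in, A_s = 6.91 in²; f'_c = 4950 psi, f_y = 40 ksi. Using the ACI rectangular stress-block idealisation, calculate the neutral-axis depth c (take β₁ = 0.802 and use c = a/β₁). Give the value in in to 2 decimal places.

T = A_s f_y = 6.91 × 40 = 276.4 kips.
a = T/(0.85 f'_c b) = 276.4/(0.85 × 4.95 × 12) = 5.4744 in.
With β₁ = 0.802, c = a/β₁ = 5.4744/0.802 = 6.83 in.

c ≈ 6.83 in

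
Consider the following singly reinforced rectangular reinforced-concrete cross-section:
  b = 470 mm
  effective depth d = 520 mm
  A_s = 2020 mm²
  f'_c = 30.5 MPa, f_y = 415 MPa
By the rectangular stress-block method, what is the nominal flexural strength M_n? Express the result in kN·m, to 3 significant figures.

T = A_s f_y = 2020 × 415 = 838300 N = 838.3 kN.
From C = T: a = T/(0.85 f'_c b) = 838300/(0.85 × 30.5 × 470) = 68.80 mm.
M_n = T(d − a/2) = 838.3 kN × (520 − 34.4) mm = 407.08 kN·m.

M_n ≈ 407 kN·m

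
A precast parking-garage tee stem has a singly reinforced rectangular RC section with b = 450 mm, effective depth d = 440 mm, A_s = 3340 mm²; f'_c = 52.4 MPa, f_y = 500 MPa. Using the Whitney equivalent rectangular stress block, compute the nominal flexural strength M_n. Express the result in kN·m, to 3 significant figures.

T = A_s f_y = 3340 × 500 = 1670000 N = 1670 kN.
From C = T: a = T/(0.85 f'_c b) = 1670000/(0.85 × 52.4 × 450) = 83.32 mm.
M_n = T(d − a/2) = 1670 kN × (440 − 41.66) mm = 665.23 kN·m.

M_n ≈ 665 kN·m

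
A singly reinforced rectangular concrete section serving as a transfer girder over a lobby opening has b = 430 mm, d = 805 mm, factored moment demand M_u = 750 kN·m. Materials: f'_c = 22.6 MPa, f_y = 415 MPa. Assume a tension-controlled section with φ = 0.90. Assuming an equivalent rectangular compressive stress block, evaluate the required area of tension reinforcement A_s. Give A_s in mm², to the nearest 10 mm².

A_s ≈ 2730 mm²

M_n = M_u/φ = 750/0.90 = 833.333 kN·m.
With M_n = 0.85 f'_c a b (d − a/2), solve the quadratic for a:
a = d − √(d² − 2M_n/(0.85 f'_c b)) = 805 − √(805² − 2 × 833.333×10⁶/(0.85 × 22.6 × 430)) = 136.98 mm.
A_s = 0.85 f'_c a b / f_y = 0.85 × 22.6 × 136.98 × 430 / 415 = 2726.5 mm².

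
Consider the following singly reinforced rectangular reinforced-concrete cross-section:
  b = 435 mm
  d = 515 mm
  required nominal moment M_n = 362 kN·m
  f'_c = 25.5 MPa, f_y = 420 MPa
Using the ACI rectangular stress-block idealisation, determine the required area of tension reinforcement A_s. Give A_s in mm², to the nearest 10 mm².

A_s ≈ 1820 mm²

With M_n = 0.85 f'_c a b (d − a/2), solve the quadratic for a:
a = d − √(d² − 2M_n/(0.85 f'_c b)) = 515 − √(515² − 2 × 362×10⁶/(0.85 × 25.5 × 435)) = 80.91 mm.
A_s = 0.85 f'_c a b / f_y = 0.85 × 25.5 × 80.91 × 435 / 420 = 1816.4 mm².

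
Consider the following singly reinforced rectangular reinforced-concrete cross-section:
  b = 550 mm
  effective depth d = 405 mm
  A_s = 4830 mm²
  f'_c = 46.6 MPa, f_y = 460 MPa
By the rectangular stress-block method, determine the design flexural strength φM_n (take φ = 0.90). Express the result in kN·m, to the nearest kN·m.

φM_n ≈ 708 kN·m

T = A_s f_y = 4830 × 460 = 2221800 N = 2221.8 kN.
From C = T: a = T/(0.85 f'_c b) = 2221800/(0.85 × 46.6 × 550) = 101.99 mm.
M_n = T(d − a/2) = 2221.8 kN × (405 − 50.995) mm = 786.53 kN·m.
φM_n = 0.90 × 786.53 = 707.88 kN·m.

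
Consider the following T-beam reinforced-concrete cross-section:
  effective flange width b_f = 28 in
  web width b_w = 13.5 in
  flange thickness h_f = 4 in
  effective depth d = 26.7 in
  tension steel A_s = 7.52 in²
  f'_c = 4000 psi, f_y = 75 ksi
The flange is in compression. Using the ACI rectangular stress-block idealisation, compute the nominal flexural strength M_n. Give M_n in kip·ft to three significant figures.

M_n ≈ 1100 kip·ft

Tension: T = A_s f_y = 7.52 × 75 = 564 kips.
Try a within the flange: a = T/(0.85 f'_c b_f) = 564/(0.85 × 4 × 28) = 5.924 in.
a = 5.924 > h_f = 4 in: the block extends into the web. Split into flange-overhang and web parts.
C_f = 0.85 f'_c (b_f − b_w) h_f = 0.85 × 4 × (28 − 13.5) × 4 = 197.2 kips.
Remaining web compression depth: a_w = (T − C_f)/(0.85 f'_c b_w) = (564 − 197.2)/(0.85 × 4 × 13.5) = 7.991 in.
M_n = C_f(d − h_f/2) + (T − C_f)(d − a_w/2) = 197.2 × (26.7 − 2) + 366.8 × (26.7 − 3.9955) = 4870.8 + 8328.0 = 13198.8 kip·in.
M_n = 13198.8/12 = 1099.90 kip·ft.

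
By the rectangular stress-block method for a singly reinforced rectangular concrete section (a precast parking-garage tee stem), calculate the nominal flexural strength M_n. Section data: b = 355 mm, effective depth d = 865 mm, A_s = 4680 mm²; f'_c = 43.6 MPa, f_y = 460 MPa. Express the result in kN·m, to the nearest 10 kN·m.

T = A_s f_y = 4680 × 460 = 2152800 N = 2152.8 kN.
From C = T: a = T/(0.85 f'_c b) = 2152800/(0.85 × 43.6 × 355) = 163.63 mm.
M_n = T(d − a/2) = 2152.8 kN × (865 − 81.815) mm = 1686.04 kN·m.

M_n ≈ 1690 kN·m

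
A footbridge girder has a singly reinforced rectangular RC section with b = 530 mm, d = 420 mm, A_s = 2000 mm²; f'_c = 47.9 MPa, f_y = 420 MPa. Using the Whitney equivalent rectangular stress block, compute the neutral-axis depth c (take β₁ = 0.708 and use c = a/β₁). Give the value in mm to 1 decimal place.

T = A_s f_y = 2000 × 420 = 840000 N = 840 kN.
Setting C = 0.85 f'_c a b equal to T: a = 840000/(0.85 × 47.9 × 530) = 38.927 mm.
With β₁ = 0.708, c = a/β₁ = 38.927/0.708 = 55.0 mm.

c ≈ 55.0 mm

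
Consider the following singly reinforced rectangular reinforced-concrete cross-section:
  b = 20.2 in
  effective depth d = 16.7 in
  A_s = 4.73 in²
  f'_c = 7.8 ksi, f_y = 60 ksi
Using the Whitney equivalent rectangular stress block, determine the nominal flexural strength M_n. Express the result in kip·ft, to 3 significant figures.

T = A_s f_y = 4.73 × 60 = 283.8 kips.
a = T/(0.85 f'_c b) = 283.8/(0.85 × 7.8 × 20.2) = 2.119 in.
M_n = T(d − a/2) = 283.8 × (16.7 − 1.0595) = 4438.8 kip·in = 4438.8/12 = 369.90 kip·ft.

M_n ≈ 370 kip·ft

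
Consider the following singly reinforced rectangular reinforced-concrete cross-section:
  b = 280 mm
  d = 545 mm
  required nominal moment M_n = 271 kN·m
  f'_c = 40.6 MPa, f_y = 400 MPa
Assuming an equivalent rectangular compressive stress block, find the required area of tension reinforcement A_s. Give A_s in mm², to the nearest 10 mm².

With M_n = 0.85 f'_c a b (d − a/2), solve the quadratic for a:
a = d − √(d² − 2M_n/(0.85 f'_c b)) = 545 − √(545² − 2 × 271×10⁶/(0.85 × 40.6 × 280)) = 54.15 mm.
A_s = 0.85 f'_c a b / f_y = 0.85 × 40.6 × 54.15 × 280 / 400 = 1308.1 mm².

A_s ≈ 1310 mm²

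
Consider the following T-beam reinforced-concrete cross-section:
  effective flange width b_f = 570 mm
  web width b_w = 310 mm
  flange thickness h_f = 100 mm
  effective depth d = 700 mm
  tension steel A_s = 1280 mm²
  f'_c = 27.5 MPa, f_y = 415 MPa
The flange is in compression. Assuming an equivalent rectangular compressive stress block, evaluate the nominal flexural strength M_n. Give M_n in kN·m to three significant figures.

M_n ≈ 361 kN·m

Tension: T = A_s f_y = 1280 × 415 = 531200 N.
Try a within the flange: a = T/(0.85 f'_c b_f) = 531200/(0.85 × 27.5 × 570) = 39.87 mm.
Since a = 39.87 ≤ h_f = 100 mm, the stress block lies entirely in the flange; analyse as a rectangular beam of width b_f.
M_n = T(d − a/2) = 531200 × (700 − 19.935) = 361.25 × 10⁶ N·mm.
M_n = 361.25 kN·m.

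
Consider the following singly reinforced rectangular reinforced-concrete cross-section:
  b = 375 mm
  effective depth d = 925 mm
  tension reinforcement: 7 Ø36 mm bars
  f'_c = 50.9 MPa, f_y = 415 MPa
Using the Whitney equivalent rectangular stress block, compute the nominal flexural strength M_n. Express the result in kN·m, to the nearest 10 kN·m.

M_n ≈ 2470 kN·m

A_s = 7 × 1018 = 7126 mm².
T = A_s f_y = 7126 × 415 = 2957290 N = 2957.29 kN.
From C = T: a = T/(0.85 f'_c b) = 2957290/(0.85 × 50.9 × 375) = 182.27 mm.
M_n = T(d − a/2) = 2957.29 kN × (925 − 91.135) mm = 2465.98 kN·m.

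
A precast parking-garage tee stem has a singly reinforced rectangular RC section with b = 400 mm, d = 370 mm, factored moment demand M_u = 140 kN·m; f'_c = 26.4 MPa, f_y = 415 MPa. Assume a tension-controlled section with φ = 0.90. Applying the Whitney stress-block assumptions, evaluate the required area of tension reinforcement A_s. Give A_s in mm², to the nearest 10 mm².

A_s ≈ 1090 mm²

M_n = M_u/φ = 140/0.90 = 155.556 kN·m.
With M_n = 0.85 f'_c a b (d − a/2), solve the quadratic for a:
a = d − √(d² − 2M_n/(0.85 f'_c b)) = 370 − √(370² − 2 × 155.556×10⁶/(0.85 × 26.4 × 400)) = 50.25 mm.
A_s = 0.85 f'_c a b / f_y = 0.85 × 26.4 × 50.25 × 400 / 415 = 1086.9 mm².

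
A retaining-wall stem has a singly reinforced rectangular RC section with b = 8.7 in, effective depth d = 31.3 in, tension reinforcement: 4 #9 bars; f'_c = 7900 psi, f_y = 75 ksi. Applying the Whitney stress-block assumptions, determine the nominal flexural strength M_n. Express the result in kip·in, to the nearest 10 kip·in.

A_s = 4 × 1 = 4 in².
T = A_s f_y = 4 × 75 = 300 kips.
a = T/(0.85 f'_c b) = 300/(0.85 × 7.9 × 8.7) = 5.135 in.
M_n = T(d − a/2) = 300 × (31.3 − 2.5675) = 8619.8 kip·in.

M_n ≈ 8620 kip·in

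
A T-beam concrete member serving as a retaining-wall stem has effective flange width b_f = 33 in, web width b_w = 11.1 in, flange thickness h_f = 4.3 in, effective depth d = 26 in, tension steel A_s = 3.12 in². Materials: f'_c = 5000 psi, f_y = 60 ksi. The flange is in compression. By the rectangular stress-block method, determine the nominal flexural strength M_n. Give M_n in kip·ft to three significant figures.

Tension: T = A_s f_y = 3.12 × 60 = 187.2 kips.
Try a within the flange: a = T/(0.85 f'_c b_f) = 187.2/(0.85 × 5 × 33) = 1.335 in.
Since a = 1.335 ≤ h_f = 4.3 in, the stress block lies entirely in the flange; analyse as a rectangular beam of width b_f.
M_n = T(d − a/2) = 187.2 × (26 − 0.6675) = 4742.2 kip·in.
M_n = 4742.2/12 = 395.18 kip·ft.

M_n ≈ 395 kip·ft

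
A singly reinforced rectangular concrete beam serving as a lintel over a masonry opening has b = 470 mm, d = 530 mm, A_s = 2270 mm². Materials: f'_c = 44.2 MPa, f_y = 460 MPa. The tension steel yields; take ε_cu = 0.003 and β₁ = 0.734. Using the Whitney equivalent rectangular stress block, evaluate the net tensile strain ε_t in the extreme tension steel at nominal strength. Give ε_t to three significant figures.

a = A_s f_y/(0.85 f'_c b) = 59.14 mm.
β₁ = 0.734, so c = a/β₁ = 59.14/0.734 = 80.57 mm.
From the linear strain diagram with ε_cu = 0.003: ε_t = 0.003 (d − c)/c = 0.003 × (530 − 80.57)/80.57 = 0.0167.
Since ε_t ≥ 0.005, the section is tension-controlled.

ε_t ≈ 0.0167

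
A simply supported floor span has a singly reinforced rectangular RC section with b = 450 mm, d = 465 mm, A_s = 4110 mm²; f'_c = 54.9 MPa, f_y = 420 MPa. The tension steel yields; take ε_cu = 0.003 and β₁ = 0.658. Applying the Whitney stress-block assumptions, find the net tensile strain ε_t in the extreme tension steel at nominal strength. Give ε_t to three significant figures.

ε_t ≈ 0.00817

a = A_s f_y/(0.85 f'_c b) = 82.20 mm.
β₁ = 0.658, so c = a/β₁ = 82.20/0.658 = 124.92 mm.
From the linear strain diagram with ε_cu = 0.003: ε_t = 0.003 (d − c)/c = 0.003 × (465 − 124.92)/124.92 = 0.00817.
Since ε_t ≥ 0.005, the section is tension-controlled.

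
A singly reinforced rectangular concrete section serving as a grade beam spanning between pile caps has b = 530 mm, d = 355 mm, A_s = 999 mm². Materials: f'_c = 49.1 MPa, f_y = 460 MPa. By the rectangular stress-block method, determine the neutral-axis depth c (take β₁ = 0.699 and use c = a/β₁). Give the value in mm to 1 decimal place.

T = A_s f_y = 999 × 460 = 459540 N = 459.54 kN.
Setting C = 0.85 f'_c a b equal to T: a = 459540/(0.85 × 49.1 × 530) = 20.775 mm.
With β₁ = 0.699, c = a/β₁ = 20.775/0.699 = 29.7 mm.

c ≈ 29.7 mm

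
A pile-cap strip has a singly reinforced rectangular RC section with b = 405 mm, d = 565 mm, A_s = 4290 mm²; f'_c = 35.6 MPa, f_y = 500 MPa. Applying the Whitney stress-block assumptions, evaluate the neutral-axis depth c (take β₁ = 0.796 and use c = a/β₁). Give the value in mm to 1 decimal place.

c ≈ 219.9 mm

T = A_s f_y = 4290 × 500 = 2145000 N = 2145 kN.
Setting C = 0.85 f'_c a b equal to T: a = 2145000/(0.85 × 35.6 × 405) = 175.026 mm.
With β₁ = 0.796, c = a/β₁ = 175.026/0.796 = 219.9 mm.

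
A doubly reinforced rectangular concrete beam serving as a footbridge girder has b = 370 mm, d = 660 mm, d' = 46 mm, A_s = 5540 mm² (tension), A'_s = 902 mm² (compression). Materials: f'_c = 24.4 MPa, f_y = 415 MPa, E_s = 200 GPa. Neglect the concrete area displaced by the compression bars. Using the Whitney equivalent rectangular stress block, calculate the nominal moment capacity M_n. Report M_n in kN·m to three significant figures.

M_n ≈ 1260 kN·m

Assume both tension and compression steel yield.
Net tension couple steel: A_s − A'_s = 4638 mm².
a = (A_s − A'_s) f_y / (0.85 f'_c b) = 1924770/(0.85 × 24.4 × 370) = 250.82 mm.
c = a/β₁ = 250.82/0.85 = 295.08 mm; ε'_s = 0.003(c − d')/c = 0.0025 ≥ f_y/E_s = 0.0021, so compression steel does yield.
M_n = (A_s − A'_s) f_y (d − a/2) + A'_s f_y (d − d') = [1924770 × (660 − 125.41) + 374330 × (660 − 46)] × 10⁻⁶ = 1028.96 + 229.84 = 1258.80 kN·m.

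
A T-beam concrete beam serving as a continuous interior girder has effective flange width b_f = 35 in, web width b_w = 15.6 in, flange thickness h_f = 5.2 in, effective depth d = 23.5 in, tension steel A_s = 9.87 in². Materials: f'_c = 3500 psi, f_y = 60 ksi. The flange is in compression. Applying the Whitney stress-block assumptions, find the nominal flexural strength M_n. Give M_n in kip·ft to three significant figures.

M_n ≈ 1020 kip·ft

Tension: T = A_s f_y = 9.87 × 60 = 592.2 kips.
Try a within the flange: a = T/(0.85 f'_c b_f) = 592.2/(0.85 × 3.5 × 35) = 5.687 in.
a = 5.687 > h_f = 5.2 in: the block extends into the web. Split into flange-overhang and web parts.
C_f = 0.85 f'_c (b_f − b_w) h_f = 0.85 × 3.5 × (35 − 15.6) × 5.2 = 300.1 kips.
Remaining web compression depth: a_w = (T − C_f)/(0.85 f'_c b_w) = (592.2 − 300.1)/(0.85 × 3.5 × 15.6) = 6.294 in.
M_n = C_f(d − h_f/2) + (T − C_f)(d − a_w/2) = 300.1 × (23.5 − 2.6) + 292.1 × (23.5 − 3.147) = 6272.1 + 5945.1 = 12217.2 kip·in.
M_n = 12217.2/12 = 1018.10 kip·ft.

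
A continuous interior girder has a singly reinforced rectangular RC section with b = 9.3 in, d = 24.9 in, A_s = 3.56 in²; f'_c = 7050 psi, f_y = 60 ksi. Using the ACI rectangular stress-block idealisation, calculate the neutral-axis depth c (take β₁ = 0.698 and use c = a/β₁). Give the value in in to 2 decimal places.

c ≈ 5.49 in

T = A_s f_y = 3.56 × 60 = 213.6 kips.
a = T/(0.85 f'_c b) = 213.6/(0.85 × 7.05 × 9.3) = 3.8327 in.
With β₁ = 0.698, c = a/β₁ = 3.8327/0.698 = 5.49 in.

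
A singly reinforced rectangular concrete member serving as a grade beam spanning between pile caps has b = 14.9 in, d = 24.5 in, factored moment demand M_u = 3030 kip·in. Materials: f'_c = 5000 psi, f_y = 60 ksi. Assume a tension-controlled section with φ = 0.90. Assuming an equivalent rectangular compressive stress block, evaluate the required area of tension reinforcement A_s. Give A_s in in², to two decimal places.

M_n = M_u/φ = 3030/0.90 = 3366.67 kip·in.
From M_n = 0.85 f'_c a b (d − a/2):
a = d − √(d² − 2M_n/(0.85 f'_c b)) = 24.5 − √(24.5² − 2 × 3366.67/(0.85 × 5 × 14.9)) = 2.276 in.
A_s = 0.85 f'_c a b / f_y = 0.85 × 5 × 2.276 × 14.9 / 60 = 2.402 in².

A_s ≈ 2.40 in²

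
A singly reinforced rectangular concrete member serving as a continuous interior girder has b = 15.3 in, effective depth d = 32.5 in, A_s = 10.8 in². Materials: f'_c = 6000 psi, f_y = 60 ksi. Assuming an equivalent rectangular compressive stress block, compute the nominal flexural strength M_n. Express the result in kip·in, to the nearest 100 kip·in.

M_n ≈ 18400 kip·in

T = A_s f_y = 10.8 × 60 = 648 kips.
a = T/(0.85 f'_c b) = 648/(0.85 × 6 × 15.3) = 8.304 in.
M_n = T(d − a/2) = 648 × (32.5 − 4.152) = 18369.5 kip·in.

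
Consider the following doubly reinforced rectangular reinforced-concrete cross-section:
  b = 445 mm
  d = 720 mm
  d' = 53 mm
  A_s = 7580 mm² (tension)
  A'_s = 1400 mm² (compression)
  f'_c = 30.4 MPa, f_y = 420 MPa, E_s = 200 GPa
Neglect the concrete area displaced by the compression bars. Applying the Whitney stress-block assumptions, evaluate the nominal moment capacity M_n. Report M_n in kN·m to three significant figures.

M_n ≈ 1970 kN·m

Assume both tension and compression steel yield.
Net tension couple steel: A_s − A'_s = 6180 mm².
a = (A_s − A'_s) f_y / (0.85 f'_c b) = 2595600/(0.85 × 30.4 × 445) = 225.73 mm.
c = a/β₁ = 225.73/0.833 = 270.98 mm; ε'_s = 0.003(c − d')/c = 0.0024 ≥ f_y/E_s = 0.0021, so compression steel does yield.
M_n = (A_s − A'_s) f_y (d − a/2) + A'_s f_y (d − d') = [2595600 × (720 − 112.865) + 588000 × (720 − 53)] × 10⁻⁶ = 1575.88 + 392.20 = 1968.08 kN·m.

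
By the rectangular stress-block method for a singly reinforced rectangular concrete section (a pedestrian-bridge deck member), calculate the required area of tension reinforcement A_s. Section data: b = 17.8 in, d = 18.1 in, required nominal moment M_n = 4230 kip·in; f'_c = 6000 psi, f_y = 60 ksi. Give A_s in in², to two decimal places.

A_s ≈ 4.22 in²

From M_n = 0.85 f'_c a b (d − a/2):
a = d − √(d² − 2M_n/(0.85 f'_c b)) = 18.1 − √(18.1² − 2 × 4230/(0.85 × 6 × 17.8)) = 2.789 in.
A_s = 0.85 f'_c a b / f_y = 0.85 × 6 × 2.789 × 17.8 / 60 = 4.220 in².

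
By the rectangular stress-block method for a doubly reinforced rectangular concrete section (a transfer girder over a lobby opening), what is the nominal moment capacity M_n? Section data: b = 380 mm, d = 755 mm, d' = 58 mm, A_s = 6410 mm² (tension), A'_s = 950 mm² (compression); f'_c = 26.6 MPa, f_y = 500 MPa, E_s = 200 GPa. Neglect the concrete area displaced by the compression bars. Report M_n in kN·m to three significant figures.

Assume both tension and compression steel yield.
Net tension couple steel: A_s − A'_s = 5460 mm².
a = (A_s − A'_s) f_y / (0.85 f'_c b) = 2730000/(0.85 × 26.6 × 380) = 317.74 mm.
c = a/β₁ = 317.74/0.85 = 373.81 mm; ε'_s = 0.003(c − d')/c = 0.0025 ≥ f_y/E_s = 0.0025, so compression steel does yield.
M_n = (A_s − A'_s) f_y (d − a/2) + A'_s f_y (d − d') = [2730000 × (755 − 158.87) + 475000 × (755 − 58)] × 10⁻⁶ = 1627.43 + 331.08 = 1958.51 kN·m.

M_n ≈ 1960 kN·m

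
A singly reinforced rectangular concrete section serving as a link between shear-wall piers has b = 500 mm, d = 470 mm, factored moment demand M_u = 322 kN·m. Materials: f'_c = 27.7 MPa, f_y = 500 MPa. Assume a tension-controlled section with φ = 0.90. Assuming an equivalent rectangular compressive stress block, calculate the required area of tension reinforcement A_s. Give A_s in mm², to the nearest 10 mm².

M_n = M_u/φ = 322/0.90 = 357.778 kN·m.
With M_n = 0.85 f'_c a b (d − a/2), solve the quadratic for a:
a = d − √(d² − 2M_n/(0.85 f'_c b)) = 470 − √(470² − 2 × 357.778×10⁶/(0.85 × 27.7 × 500)) = 69.85 mm.
A_s = 0.85 f'_c a b / f_y = 0.85 × 27.7 × 69.85 × 500 / 500 = 1644.6 mm².

A_s ≈ 1640 mm²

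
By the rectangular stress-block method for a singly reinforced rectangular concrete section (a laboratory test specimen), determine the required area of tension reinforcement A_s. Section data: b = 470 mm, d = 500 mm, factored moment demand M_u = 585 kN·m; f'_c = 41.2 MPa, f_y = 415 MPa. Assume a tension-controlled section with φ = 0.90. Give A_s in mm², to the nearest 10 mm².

A_s ≈ 3430 mm²

M_n = M_u/φ = 585/0.90 = 650 kN·m.
With M_n = 0.85 f'_c a b (d − a/2), solve the quadratic for a:
a = d − √(d² − 2M_n/(0.85 f'_c b)) = 500 − √(500² − 2 × 650×10⁶/(0.85 × 41.2 × 470)) = 86.46 mm.
A_s = 0.85 f'_c a b / f_y = 0.85 × 41.2 × 86.46 × 470 / 415 = 3429.1 mm².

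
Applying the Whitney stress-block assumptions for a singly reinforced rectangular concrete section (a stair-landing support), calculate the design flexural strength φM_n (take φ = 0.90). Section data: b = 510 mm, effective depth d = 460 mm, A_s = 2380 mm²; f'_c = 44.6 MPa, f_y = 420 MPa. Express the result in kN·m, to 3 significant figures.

φM_n ≈ 391 kN·m

T = A_s f_y = 2380 × 420 = 999600 N = 999.6 kN.
From C = T: a = T/(0.85 f'_c b) = 999600/(0.85 × 44.6 × 510) = 51.70 mm.
M_n = T(d − a/2) = 999.6 kN × (460 − 25.85) mm = 433.98 kN·m.
φM_n = 0.90 × 433.98 = 390.58 kN·m.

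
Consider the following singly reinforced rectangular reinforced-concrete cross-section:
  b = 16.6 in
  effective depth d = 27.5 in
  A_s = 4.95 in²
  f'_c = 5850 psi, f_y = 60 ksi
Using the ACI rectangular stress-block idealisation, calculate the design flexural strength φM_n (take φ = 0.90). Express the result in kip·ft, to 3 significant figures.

T = A_s f_y = 4.95 × 60 = 297 kips.
a = T/(0.85 f'_c b) = 297/(0.85 × 5.85 × 16.6) = 3.598 in.
M_n = T(d − a/2) = 297 × (27.5 − 1.799) = 7633.2 kip·in = 7633.2/12 = 636.10 kip·ft.
φM_n = 0.90 × 636.10 = 572.49 kip·ft.

φM_n ≈ 572 kip·ft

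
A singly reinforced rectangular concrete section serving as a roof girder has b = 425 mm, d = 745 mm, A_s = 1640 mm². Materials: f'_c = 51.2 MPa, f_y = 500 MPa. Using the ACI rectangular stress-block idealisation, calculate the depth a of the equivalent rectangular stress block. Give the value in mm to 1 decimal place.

a ≈ 44.3 mm

T = A_s f_y = 1640 × 500 = 820000 N = 820 kN.
Setting C = 0.85 f'_c a b equal to T: a = 820000/(0.85 × 51.2 × 425) = 44.3 mm.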